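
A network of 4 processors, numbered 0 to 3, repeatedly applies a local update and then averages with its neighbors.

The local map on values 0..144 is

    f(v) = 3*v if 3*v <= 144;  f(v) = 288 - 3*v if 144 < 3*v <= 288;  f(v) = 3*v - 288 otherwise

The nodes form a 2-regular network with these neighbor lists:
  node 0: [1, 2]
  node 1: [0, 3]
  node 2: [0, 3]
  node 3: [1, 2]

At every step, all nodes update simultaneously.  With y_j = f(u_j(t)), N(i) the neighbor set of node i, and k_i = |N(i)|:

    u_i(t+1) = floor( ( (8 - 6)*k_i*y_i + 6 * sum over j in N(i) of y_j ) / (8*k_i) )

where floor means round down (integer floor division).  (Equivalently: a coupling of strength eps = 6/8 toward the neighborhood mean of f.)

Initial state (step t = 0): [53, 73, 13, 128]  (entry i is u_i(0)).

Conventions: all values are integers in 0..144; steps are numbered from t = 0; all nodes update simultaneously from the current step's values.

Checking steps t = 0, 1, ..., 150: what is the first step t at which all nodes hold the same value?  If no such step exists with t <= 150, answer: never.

Answer: 26
Key observation: Synchronization is absorbing here: once all nodes are equal they stay equal, and step 26 is the first all-equal step.

Derivation:
t=0: [53, 73, 13, 128]  (not all equal)
t=1: [72, 101, 94, 64]  (not all equal)
t=2: [25, 66, 64, 31]  (not all equal)
t=3: [88, 85, 87, 93]  (not all equal)
t=4: [28, 20, 19, 24]  (not all equal)
t=5: [64, 73, 72, 61]  (not all equal)
t=6: [76, 92, 93, 79]  (not all equal)
t=7: [22, 44, 43, 20]  (not all equal)
t=8: [114, 80, 79, 112]  (not all equal)
t=9: [50, 50, 51, 49]  (not all equal)
t=10: [136, 139, 138, 137]  (not all equal)
t=11: [125, 123, 122, 126]  (not all equal)
t=12: [81, 86, 85, 82]  (not all equal)
t=13: [34, 40, 40, 34]  (not all equal)
t=14: [115, 106, 106, 115]  (not all equal)
t=15: [36, 50, 50, 36]  (not all equal)
t=16: [130, 115, 115, 130]  (not all equal)
t=17: [68, 90, 90, 68]  (not all equal)
t=18: [34, 67, 67, 34]  (not all equal)
t=19: [90, 98, 98, 90]  (not all equal)
t=20: [9, 15, 15, 9]  (not all equal)
t=21: [40, 31, 31, 40]  (not all equal)
t=22: [99, 113, 113, 99]  (not all equal)
t=23: [40, 19, 19, 40]  (not all equal)
t=24: [72, 104, 104, 72]  (not all equal)
t=25: [36, 60, 60, 36]  (not all equal)
t=26: [108, 108, 108, 108]  (all equal)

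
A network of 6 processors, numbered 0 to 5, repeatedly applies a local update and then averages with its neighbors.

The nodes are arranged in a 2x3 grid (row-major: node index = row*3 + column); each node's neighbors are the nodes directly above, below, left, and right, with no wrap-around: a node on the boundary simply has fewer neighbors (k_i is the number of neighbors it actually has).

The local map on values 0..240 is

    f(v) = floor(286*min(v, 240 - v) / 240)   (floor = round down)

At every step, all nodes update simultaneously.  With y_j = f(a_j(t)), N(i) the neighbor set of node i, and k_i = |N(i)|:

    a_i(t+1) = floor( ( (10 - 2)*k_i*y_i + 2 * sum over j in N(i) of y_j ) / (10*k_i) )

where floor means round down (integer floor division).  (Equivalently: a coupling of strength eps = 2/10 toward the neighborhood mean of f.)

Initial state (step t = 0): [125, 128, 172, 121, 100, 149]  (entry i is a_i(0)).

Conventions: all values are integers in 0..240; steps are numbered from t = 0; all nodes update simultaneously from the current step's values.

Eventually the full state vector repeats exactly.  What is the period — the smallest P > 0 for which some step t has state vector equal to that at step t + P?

Answer: 2
Key observation: The state at step 11, [138, 129, 129, 138, 129, 131], reappears at step 13 — and no state repeats earlier — so the cycle the system enters has period 2.

Derivation:
t=0: [125, 128, 172, 121, 100, 149]
t=1: [137, 128, 88, 138, 120, 106]
t=2: [123, 131, 109, 123, 139, 125]
t=3: [138, 129, 129, 137, 123, 134]
t=4: [122, 131, 131, 123, 136, 127]
t=5: [138, 129, 129, 137, 125, 132]
t=6: [122, 131, 131, 123, 135, 129]
t=7: [138, 129, 129, 137, 126, 131]
t=8: [122, 131, 131, 123, 133, 129]
t=9: [138, 129, 129, 137, 128, 131]
t=10: [122, 131, 131, 123, 131, 129]
t=11: [138, 129, 129, 138, 129, 131]
t=12: [122, 131, 131, 122, 131, 129]
t=13: [138, 129, 129, 138, 129, 131]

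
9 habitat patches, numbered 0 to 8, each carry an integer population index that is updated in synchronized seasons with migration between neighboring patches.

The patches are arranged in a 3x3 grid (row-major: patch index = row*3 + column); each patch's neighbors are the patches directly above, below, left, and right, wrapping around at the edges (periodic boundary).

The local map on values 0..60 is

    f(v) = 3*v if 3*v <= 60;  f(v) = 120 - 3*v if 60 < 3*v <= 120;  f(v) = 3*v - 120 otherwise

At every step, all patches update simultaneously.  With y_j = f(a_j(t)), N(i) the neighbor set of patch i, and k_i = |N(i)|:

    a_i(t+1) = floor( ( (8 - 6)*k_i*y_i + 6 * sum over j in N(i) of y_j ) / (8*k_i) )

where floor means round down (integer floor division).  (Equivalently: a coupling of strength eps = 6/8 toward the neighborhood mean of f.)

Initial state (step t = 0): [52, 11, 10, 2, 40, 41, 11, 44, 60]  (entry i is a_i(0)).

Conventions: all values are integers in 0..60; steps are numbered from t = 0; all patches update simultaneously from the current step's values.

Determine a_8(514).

Answer: a_8(514) = 46
Key observation: The state at step 39, [15, 15, 15, 15, 15, 15, 16, 16, 16], reappears at step 41: the system is in a cycle of period 2 from step 39 on.  Therefore the state at step 514 equals the state at step 39 + ((514 - 39) mod 2) = 40, which is [45, 45, 45, 45, 45, 45, 46, 46, 46].

Derivation:
t=0: [52, 11, 10, 2, 40, 41, 11, 44, 60]
t=1: [28, 22, 32, 15, 10, 18, 29, 26, 29]
t=2: [38, 38, 39, 39, 44, 38, 37, 38, 36]
t=3: [5, 6, 6, 6, 6, 7, 7, 8, 7]
t=4: [17, 18, 18, 18, 19, 19, 19, 20, 21]
t=5: [53, 55, 54, 55, 56, 55, 55, 57, 57]
t=6: [42, 45, 44, 44, 46, 46, 46, 48, 47]
t=7: [12, 15, 14, 14, 17, 16, 16, 19, 18]
t=8: [42, 46, 44, 44, 48, 47, 47, 51, 50]
t=9: [13, 18, 17, 16, 21, 19, 20, 25, 23]
t=10: [49, 49, 50, 51, 52, 53, 49, 52, 52]
t=11: [28, 30, 31, 32, 34, 35, 31, 32, 33]
t=12: [29, 27, 25, 24, 21, 20, 26, 24, 22]
t=13: [40, 44, 46, 48, 50, 53, 44, 48, 50]
t=14: [12, 16, 19, 21, 26, 28, 17, 21, 24]
t=15: [48, 48, 45, 45, 47, 47, 49, 49, 49]
t=16: [21, 22, 21, 21, 21, 19, 24, 25, 23]
t=17: [54, 54, 55, 55, 54, 55, 51, 50, 51]
t=18: [41, 40, 41, 41, 40, 42, 36, 35, 36]
t=19: [4, 3, 4, 4, 4, 4, 9, 8, 9]
t=20: [14, 13, 14, 14, 13, 14, 20, 20, 20]
t=21: [44, 44, 44, 44, 44, 44, 53, 52, 53]
t=22: [17, 16, 17, 17, 16, 17, 28, 28, 28]
t=23: [47, 46, 47, 47, 46, 47, 41, 40, 41]
t=24: [17, 15, 17, 17, 15, 17, 9, 7, 9]
t=25: [45, 42, 45, 45, 42, 45, 34, 32, 34]
t=26: [13, 12, 13, 13, 12, 13, 18, 15, 18]
t=27: [41, 38, 41, 41, 38, 41, 46, 45, 46]
t=28: [6, 6, 6, 6, 6, 6, 11, 12, 11]
t=29: [20, 21, 20, 20, 21, 20, 27, 28, 27]
t=30: [55, 54, 55, 55, 54, 55, 46, 45, 46]
t=31: [39, 38, 39, 39, 38, 39, 27, 26, 27]
t=32: [10, 11, 10, 10, 11, 10, 26, 27, 26]
t=33: [32, 33, 32, 32, 33, 32, 36, 37, 36]
t=34: [21, 19, 21, 21, 19, 21, 15, 14, 15]
t=35: [54, 54, 54, 54, 54, 54, 48, 48, 48]
t=36: [38, 38, 38, 38, 38, 38, 30, 30, 30]
t=37: [10, 10, 10, 10, 10, 10, 21, 21, 21]
t=38: [35, 35, 35, 35, 35, 35, 46, 46, 46]
t=39: [15, 15, 15, 15, 15, 15, 16, 16, 16]
t=40: [45, 45, 45, 45, 45, 45, 46, 46, 46]
t=41: [15, 15, 15, 15, 15, 15, 16, 16, 16]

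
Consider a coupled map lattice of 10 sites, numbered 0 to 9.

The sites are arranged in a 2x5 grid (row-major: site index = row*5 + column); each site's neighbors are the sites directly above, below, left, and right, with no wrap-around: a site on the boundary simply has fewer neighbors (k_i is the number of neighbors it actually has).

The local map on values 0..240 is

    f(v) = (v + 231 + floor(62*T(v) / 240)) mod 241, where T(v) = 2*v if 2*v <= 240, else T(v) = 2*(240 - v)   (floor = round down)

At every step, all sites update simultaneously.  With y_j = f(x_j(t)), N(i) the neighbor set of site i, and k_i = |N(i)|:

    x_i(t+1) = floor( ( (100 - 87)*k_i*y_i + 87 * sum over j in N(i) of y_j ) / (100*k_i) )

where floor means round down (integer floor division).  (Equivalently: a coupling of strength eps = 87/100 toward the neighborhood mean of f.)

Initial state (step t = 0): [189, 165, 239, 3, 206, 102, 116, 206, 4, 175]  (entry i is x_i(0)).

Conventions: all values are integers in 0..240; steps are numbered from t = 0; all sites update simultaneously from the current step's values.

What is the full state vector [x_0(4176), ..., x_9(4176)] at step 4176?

Simulating step by step:
t=0: [189, 165, 239, 3, 206, 102, 116, 206, 4, 175]
t=1: [173, 198, 215, 227, 216, 179, 180, 210, 218, 221]
t=2: [203, 205, 215, 218, 221, 199, 207, 212, 219, 218]
t=3: [211, 214, 216, 218, 219, 212, 213, 216, 218, 219]
t=4: [216, 216, 218, 218, 219, 215, 216, 217, 218, 219]
t=5: [217, 218, 218, 219, 219, 217, 217, 218, 218, 219]
t=6: [218, 218, 219, 219, 219, 218, 218, 218, 219, 219]
t=7: [219, 219, 219, 219, 219, 219, 219, 219, 219, 219]
t=8: [219, 219, 219, 219, 219, 219, 219, 219, 219, 219]

Answer: [219, 219, 219, 219, 219, 219, 219, 219, 219, 219]
Key observation: The state at step 7, [219, 219, 219, 219, 219, 219, 219, 219, 219, 219], reappears at step 8: the system is in a cycle of period 1 from step 7 on.  Therefore the state at step 4176 equals the state at step 7 + ((4176 - 7) mod 1) = 7, which is [219, 219, 219, 219, 219, 219, 219, 219, 219, 219].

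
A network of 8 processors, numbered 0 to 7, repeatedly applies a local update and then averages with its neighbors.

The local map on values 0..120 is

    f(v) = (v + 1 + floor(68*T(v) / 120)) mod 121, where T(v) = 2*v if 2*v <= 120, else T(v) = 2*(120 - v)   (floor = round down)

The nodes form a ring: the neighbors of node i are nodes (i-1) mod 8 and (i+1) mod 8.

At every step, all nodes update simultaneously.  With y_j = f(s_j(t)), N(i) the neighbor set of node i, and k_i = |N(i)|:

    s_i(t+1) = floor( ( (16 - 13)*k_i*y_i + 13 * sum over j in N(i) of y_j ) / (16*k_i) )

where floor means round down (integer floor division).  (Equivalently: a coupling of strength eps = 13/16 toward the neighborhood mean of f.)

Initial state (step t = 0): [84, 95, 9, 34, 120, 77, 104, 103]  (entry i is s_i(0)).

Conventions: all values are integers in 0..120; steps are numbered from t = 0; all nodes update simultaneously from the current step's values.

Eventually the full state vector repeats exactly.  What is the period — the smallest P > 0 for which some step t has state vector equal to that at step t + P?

Simulating step by step:
t=0: [84, 95, 9, 34, 120, 77, 104, 103]
t=1: [2, 10, 34, 21, 31, 1, 3, 2]
t=2: [11, 35, 40, 65, 32, 30, 4, 5]
t=3: [39, 58, 49, 64, 42, 43, 32, 15]
t=4: [30, 77, 23, 80, 57, 81, 63, 68]
t=5: [16, 47, 13, 21, 4, 4, 5, 30]
t=6: [74, 44, 64, 23, 23, 9, 32, 30]
t=7: [65, 22, 59, 32, 37, 52, 47, 42]
t=8: [56, 13, 48, 47, 87, 93, 100, 60]
t=9: [37, 95, 71, 62, 43, 3, 4, 51]
t=10: [60, 35, 5, 41, 22, 42, 48, 56]
t=11: [80, 21, 68, 40, 81, 77, 104, 67]
t=12: [22, 12, 54, 20, 37, 3, 5, 4]
t=13: [23, 71, 49, 87, 35, 37, 8, 25]
t=14: [33, 64, 23, 73, 47, 52, 57, 37]
t=15: [48, 50, 14, 62, 66, 62, 77, 44]
t=16: [100, 74, 51, 16, 7, 6, 41, 61]
t=17: [5, 46, 37, 56, 22, 44, 24, 37]
t=18: [74, 55, 103, 73, 95, 57, 80, 40]
t=19: [84, 25, 50, 3, 3, 3, 36, 20]
t=20: [40, 55, 44, 47, 7, 35, 34, 40]
t=21: [99, 95, 106, 63, 74, 49, 79, 80]
t=22: [3, 1, 4, 4, 46, 24, 45, 3]
t=23: [5, 7, 6, 45, 43, 89, 42, 43]
t=24: [45, 12, 47, 60, 58, 74, 55, 58]
t=25: [29, 85, 32, 43, 6, 50, 25, 87]
t=26: [14, 53, 51, 50, 83, 47, 55, 47]
t=27: [92, 77, 110, 65, 85, 68, 104, 79]
t=28: [4, 2, 5, 3, 6, 3, 4, 2]
t=29: [5, 9, 6, 11, 8, 10, 6, 8]
t=30: [17, 13, 20, 17, 22, 16, 18, 13]
t=31: [29, 37, 34, 43, 38, 41, 32, 36]
t=32: [75, 69, 83, 80, 88, 77, 79, 67]
t=33: [6, 5, 5, 4, 4, 4, 5, 5]
t=34: [11, 11, 10, 9, 9, 9, 10, 11]
t=35: [24, 23, 22, 20, 20, 20, 22, 23]
t=36: [50, 49, 46, 44, 43, 44, 46, 49]
t=37: [105, 103, 99, 95, 93, 95, 99, 103]
t=38: [2, 2, 2, 2, 3, 2, 2, 2]
t=39: [5, 5, 5, 5, 5, 5, 5, 5]
t=40: [11, 11, 11, 11, 11, 11, 11, 11]
t=41: [24, 24, 24, 24, 24, 24, 24, 24]
t=42: [52, 52, 52, 52, 52, 52, 52, 52]
t=43: [111, 111, 111, 111, 111, 111, 111, 111]
t=44: [1, 1, 1, 1, 1, 1, 1, 1]
t=45: [3, 3, 3, 3, 3, 3, 3, 3]
t=46: [7, 7, 7, 7, 7, 7, 7, 7]
t=47: [15, 15, 15, 15, 15, 15, 15, 15]
t=48: [33, 33, 33, 33, 33, 33, 33, 33]
t=49: [71, 71, 71, 71, 71, 71, 71, 71]
t=50: [6, 6, 6, 6, 6, 6, 6, 6]
t=51: [13, 13, 13, 13, 13, 13, 13, 13]
t=52: [28, 28, 28, 28, 28, 28, 28, 28]
t=53: [60, 60, 60, 60, 60, 60, 60, 60]
t=54: [8, 8, 8, 8, 8, 8, 8, 8]
t=55: [18, 18, 18, 18, 18, 18, 18, 18]
t=56: [39, 39, 39, 39, 39, 39, 39, 39]
t=57: [84, 84, 84, 84, 84, 84, 84, 84]
t=58: [4, 4, 4, 4, 4, 4, 4, 4]
t=59: [9, 9, 9, 9, 9, 9, 9, 9]
t=60: [20, 20, 20, 20, 20, 20, 20, 20]
t=61: [43, 43, 43, 43, 43, 43, 43, 43]
t=62: [92, 92, 92, 92, 92, 92, 92, 92]
t=63: [3, 3, 3, 3, 3, 3, 3, 3]

Answer: 18
Key observation: The state at step 45, [3, 3, 3, 3, 3, 3, 3, 3], reappears at step 63 — and no state repeats earlier — so the cycle the system enters has period 18.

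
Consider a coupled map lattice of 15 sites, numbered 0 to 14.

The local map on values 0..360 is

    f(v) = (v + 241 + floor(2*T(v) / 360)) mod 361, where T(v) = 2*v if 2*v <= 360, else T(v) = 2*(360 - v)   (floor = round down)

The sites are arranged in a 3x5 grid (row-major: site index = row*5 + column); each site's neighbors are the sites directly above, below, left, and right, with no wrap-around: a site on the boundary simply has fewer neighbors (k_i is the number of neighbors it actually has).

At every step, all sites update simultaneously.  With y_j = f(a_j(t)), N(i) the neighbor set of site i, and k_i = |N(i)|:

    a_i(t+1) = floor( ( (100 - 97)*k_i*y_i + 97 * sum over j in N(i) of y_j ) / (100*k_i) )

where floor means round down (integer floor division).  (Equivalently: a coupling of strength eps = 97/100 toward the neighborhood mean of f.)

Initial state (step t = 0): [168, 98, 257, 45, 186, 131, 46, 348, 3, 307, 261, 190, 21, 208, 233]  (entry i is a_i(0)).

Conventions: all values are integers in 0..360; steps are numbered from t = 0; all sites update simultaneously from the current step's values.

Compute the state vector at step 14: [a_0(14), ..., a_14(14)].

Simulating step by step:
t=0: [168, 98, 257, 45, 186, 131, 46, 348, 3, 307, 261, 190, 21, 208, 233]
t=1: [172, 163, 280, 153, 231, 154, 166, 232, 198, 143, 44, 225, 133, 203, 137]
t=2: [39, 85, 66, 114, 31, 125, 73, 76, 64, 68, 76, 115, 98, 38, 52]
t=3: [169, 301, 332, 296, 330, 294, 253, 316, 314, 290, 185, 324, 318, 311, 293]
t=4: [173, 133, 185, 204, 174, 86, 187, 184, 183, 191, 185, 134, 197, 188, 180]
t=5: [167, 61, 55, 62, 77, 70, 104, 68, 72, 60, 167, 68, 50, 68, 70]
t=6: [298, 232, 304, 308, 302, 152, 308, 311, 305, 313, 302, 230, 308, 305, 305]
t=7: [76, 181, 164, 183, 190, 178, 114, 186, 189, 184, 75, 183, 163, 185, 188]
t=8: [68, 234, 63, 62, 64, 321, 71, 126, 65, 69, 69, 233, 65, 61, 65]
t=9: [162, 302, 146, 304, 306, 307, 115, 298, 232, 305, 162, 303, 145, 305, 306]
t=10: [180, 143, 176, 110, 184, 148, 187, 132, 180, 162, 180, 143, 177, 110, 185]
t=11: [27, 61, 127, 70, 193, 62, 23, 59, 186, 63, 27, 61, 127, 70, 193]
t=12: [301, 183, 295, 57, 300, 267, 300, 93, 299, 78, 301, 183, 295, 57, 300]
t=13: [108, 175, 230, 181, 304, 179, 153, 181, 308, 183, 108, 175, 230, 181, 304]
t=14: [66, 161, 61, 158, 66, 239, 57, 109, 66, 181, 66, 161, 61, 158, 66]

Answer: [66, 161, 61, 158, 66, 239, 57, 109, 66, 181, 66, 161, 61, 158, 66]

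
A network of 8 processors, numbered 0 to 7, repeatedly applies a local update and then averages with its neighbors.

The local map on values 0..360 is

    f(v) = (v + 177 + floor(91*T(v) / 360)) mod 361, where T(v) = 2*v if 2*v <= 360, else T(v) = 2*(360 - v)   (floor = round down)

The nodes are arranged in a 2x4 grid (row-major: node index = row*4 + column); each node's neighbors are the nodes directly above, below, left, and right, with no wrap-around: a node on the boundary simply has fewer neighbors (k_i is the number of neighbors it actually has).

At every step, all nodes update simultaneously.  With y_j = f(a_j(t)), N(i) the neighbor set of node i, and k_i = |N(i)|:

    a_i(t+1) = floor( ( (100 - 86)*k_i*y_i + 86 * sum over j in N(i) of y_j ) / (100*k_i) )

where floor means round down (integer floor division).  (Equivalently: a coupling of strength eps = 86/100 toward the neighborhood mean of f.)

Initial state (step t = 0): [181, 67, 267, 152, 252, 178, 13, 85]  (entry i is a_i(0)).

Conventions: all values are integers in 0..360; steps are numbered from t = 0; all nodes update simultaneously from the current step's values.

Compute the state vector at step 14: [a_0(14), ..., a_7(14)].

Simulating step by step:
t=0: [181, 67, 267, 152, 252, 178, 13, 85]
t=1: [183, 124, 166, 192, 90, 182, 175, 145]
t=2: [147, 69, 58, 55, 118, 124, 64, 78]
t=3: [277, 126, 269, 276, 66, 260, 198, 269]
t=4: [139, 112, 85, 131, 150, 125, 124, 116]
t=5: [169, 143, 145, 283, 18, 111, 189, 55]
t=6: [110, 132, 79, 145, 206, 141, 195, 134]
t=7: [96, 192, 82, 138, 172, 63, 110, 57]
t=8: [116, 268, 173, 244, 264, 183, 286, 193]
t=9: [160, 165, 121, 89, 206, 126, 93, 123]
t=10: [77, 129, 248, 198, 40, 138, 149, 269]
t=11: [147, 126, 58, 121, 168, 85, 84, 76]
t=12: [36, 174, 228, 288, 156, 150, 288, 325]
t=13: [86, 120, 117, 134, 123, 82, 108, 142]
t=14: [196, 324, 253, 166, 260, 241, 242, 157]

Answer: [196, 324, 253, 166, 260, 241, 242, 157]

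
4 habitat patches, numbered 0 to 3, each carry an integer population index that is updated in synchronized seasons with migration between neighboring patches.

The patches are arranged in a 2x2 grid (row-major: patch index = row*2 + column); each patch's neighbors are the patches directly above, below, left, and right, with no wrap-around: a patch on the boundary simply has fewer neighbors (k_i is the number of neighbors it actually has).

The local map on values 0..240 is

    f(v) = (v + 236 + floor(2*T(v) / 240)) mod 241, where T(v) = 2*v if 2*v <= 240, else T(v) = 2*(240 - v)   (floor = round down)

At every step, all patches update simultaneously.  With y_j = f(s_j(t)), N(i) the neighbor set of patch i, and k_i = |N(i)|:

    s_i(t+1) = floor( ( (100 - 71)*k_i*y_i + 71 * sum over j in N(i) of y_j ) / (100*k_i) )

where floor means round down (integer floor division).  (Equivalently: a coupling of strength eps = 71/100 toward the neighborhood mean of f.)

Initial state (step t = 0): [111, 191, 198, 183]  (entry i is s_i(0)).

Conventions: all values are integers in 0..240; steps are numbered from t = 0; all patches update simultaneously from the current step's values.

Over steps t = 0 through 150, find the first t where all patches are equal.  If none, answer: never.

Answer: 6
Key observation: Synchronization is absorbing here: once all patches are equal they stay equal, and step 6 is the first all-equal step.

Derivation:
t=0: [111, 191, 198, 183]  (not all equal)
t=1: [165, 155, 157, 186]  (not all equal)
t=2: [154, 165, 165, 160]  (not all equal)
t=3: [157, 155, 155, 159]  (not all equal)
t=4: [151, 153, 153, 152]  (not all equal)
t=5: [148, 147, 147, 148]  (not all equal)
t=6: [143, 143, 143, 143]  (all equal)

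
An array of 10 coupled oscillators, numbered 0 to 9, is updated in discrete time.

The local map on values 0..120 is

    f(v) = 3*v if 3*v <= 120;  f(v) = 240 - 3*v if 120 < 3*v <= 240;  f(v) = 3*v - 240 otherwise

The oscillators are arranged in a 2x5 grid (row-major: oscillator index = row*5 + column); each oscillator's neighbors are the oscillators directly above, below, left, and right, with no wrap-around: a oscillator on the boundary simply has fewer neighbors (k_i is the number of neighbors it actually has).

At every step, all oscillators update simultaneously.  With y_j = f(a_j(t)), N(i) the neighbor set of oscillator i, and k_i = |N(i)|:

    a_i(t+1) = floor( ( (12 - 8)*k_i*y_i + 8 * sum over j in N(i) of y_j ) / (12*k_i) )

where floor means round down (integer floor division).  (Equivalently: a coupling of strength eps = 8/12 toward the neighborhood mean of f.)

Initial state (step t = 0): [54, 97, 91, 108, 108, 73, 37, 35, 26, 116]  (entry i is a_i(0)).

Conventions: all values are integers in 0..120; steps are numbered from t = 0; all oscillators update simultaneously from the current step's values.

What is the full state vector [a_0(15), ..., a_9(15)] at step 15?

Answer: [94, 87, 79, 73, 49, 92, 84, 81, 77, 56]

Derivation:
t=0: [54, 97, 91, 108, 108, 73, 37, 35, 26, 116]
t=1: [50, 66, 64, 71, 92, 70, 76, 84, 92, 90]
t=2: [54, 47, 34, 35, 31, 44, 22, 25, 27, 34]
t=3: [95, 87, 96, 96, 100, 84, 84, 80, 89, 92]
t=4: [26, 30, 31, 46, 48, 23, 11, 19, 27, 41]
t=5: [79, 75, 86, 94, 105, 60, 59, 65, 88, 98]
t=6: [26, 23, 28, 40, 57, 42, 47, 38, 39, 51]
t=7: [87, 81, 95, 100, 92, 97, 99, 104, 110, 91]
t=8: [25, 28, 45, 58, 43, 43, 47, 66, 66, 53]
t=9: [90, 90, 77, 79, 86, 95, 85, 68, 56, 78]
t=10: [35, 22, 18, 23, 9, 30, 29, 33, 34, 32]
t=11: [87, 76, 70, 63, 64, 94, 85, 87, 92, 75]
t=12: [25, 18, 28, 42, 38, 26, 21, 25, 31, 33]
t=13: [69, 67, 82, 102, 109, 72, 67, 78, 95, 102]
t=14: [32, 30, 26, 52, 73, 32, 28, 22, 45, 66]
t=15: [94, 87, 79, 73, 49, 92, 84, 81, 77, 56]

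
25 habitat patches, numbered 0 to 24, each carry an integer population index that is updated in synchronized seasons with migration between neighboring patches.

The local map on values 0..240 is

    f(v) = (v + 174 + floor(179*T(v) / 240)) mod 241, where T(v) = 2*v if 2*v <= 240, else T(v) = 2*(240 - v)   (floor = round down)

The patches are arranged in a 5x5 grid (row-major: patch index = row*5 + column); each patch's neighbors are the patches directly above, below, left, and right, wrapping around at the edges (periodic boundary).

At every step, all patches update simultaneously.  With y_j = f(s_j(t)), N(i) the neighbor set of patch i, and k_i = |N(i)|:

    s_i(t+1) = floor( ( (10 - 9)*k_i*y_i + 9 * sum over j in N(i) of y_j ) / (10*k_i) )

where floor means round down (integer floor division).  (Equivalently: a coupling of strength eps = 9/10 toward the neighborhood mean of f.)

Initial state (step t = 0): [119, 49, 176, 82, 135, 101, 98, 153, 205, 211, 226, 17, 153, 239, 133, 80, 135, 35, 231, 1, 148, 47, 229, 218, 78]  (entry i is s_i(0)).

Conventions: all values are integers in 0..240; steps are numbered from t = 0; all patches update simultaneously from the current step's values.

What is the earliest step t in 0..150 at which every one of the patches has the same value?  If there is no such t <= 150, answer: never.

Answer: 8
Key observation: Synchronization is absorbing here: once all patches are equal they stay equal, and step 8 is the first all-equal step.

Derivation:
t=0: [119, 49, 176, 82, 135, 101, 98, 153, 205, 211, 226, 17, 153, 239, 133, 80, 135, 35, 231, 1, 148, 47, 229, 218, 78]  (not all equal)
t=1: [176, 154, 152, 193, 175, 192, 168, 198, 179, 203, 188, 200, 161, 198, 183, 192, 116, 180, 141, 166, 142, 156, 120, 157, 192]  (not all equal)
t=2: [208, 210, 209, 207, 197, 199, 199, 207, 194, 199, 196, 207, 196, 207, 198, 210, 203, 219, 205, 204, 204, 221, 213, 211, 210]  (not all equal)
t=3: [190, 187, 187, 190, 189, 192, 189, 192, 190, 193, 190, 192, 188, 192, 191, 190, 185, 189, 187, 189, 186, 187, 185, 187, 189]  (not all equal)
t=4: [197, 198, 198, 198, 197, 196, 196, 197, 196, 196, 196, 198, 196, 197, 196, 198, 197, 199, 197, 197, 197, 199, 198, 198, 198]  (not all equal)
t=5: [193, 193, 193, 193, 193, 194, 193, 193, 193, 194, 193, 193, 193, 194, 194, 193, 193, 193, 193, 193, 193, 193, 193, 193, 193]  (not all equal)
t=6: [195, 196, 196, 196, 195, 195, 195, 196, 195, 195, 195, 196, 195, 195, 195, 196, 196, 196, 195, 195, 196, 196, 196, 196, 196]  (not all equal)
t=7: [194, 194, 194, 194, 194, 195, 194, 194, 194, 195, 194, 194, 194, 195, 195, 194, 194, 194, 194, 194, 194, 194, 194, 194, 194]  (not all equal)
t=8: [195, 195, 195, 195, 195, 195, 195, 195, 195, 195, 195, 195, 195, 195, 195, 195, 195, 195, 195, 195, 195, 195, 195, 195, 195]  (all equal)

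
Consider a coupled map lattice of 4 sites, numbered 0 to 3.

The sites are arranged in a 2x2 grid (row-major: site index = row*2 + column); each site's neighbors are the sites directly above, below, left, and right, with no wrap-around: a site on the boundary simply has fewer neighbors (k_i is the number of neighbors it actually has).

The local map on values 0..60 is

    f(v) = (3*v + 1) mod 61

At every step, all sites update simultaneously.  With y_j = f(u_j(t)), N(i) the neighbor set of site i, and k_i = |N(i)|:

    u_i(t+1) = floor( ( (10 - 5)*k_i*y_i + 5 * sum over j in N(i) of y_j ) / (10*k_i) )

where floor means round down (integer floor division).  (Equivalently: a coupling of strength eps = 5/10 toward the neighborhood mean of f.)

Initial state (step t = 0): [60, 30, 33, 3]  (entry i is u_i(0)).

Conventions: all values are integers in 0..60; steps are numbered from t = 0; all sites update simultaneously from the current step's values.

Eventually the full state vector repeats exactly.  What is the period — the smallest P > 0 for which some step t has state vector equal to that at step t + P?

Simulating step by step:
t=0: [60, 30, 33, 3]
t=1: [46, 32, 36, 22]
t=2: [29, 23, 29, 24]
t=3: [22, 14, 23, 15]
t=4: [16, 34, 17, 36]
t=5: [48, 45, 50, 47]
t=6: [22, 17, 25, 20]
t=7: [19, 27, 9, 16]
t=8: [41, 37, 40, 36]
t=9: [28, 38, 42, 51]
t=10: [26, 41, 16, 30]
t=11: [21, 13, 36, 27]
t=12: [23, 26, 30, 32]
t=13: [16, 20, 26, 30]
t=14: [29, 19, 28, 19]
t=15: [34, 50, 33, 49]
t=16: [38, 31, 36, 30]
t=17: [47, 37, 45, 35]
t=18: [26, 41, 23, 38]
t=19: [11, 19, 22, 29]
t=20: [33, 44, 18, 29]
t=21: [36, 22, 44, 30]
t=22: [28, 22, 25, 19]
t=23: [17, 23, 28, 34]
t=24: [34, 28, 35, 29]
t=25: [38, 29, 39, 30]
t=26: [48, 34, 49, 36]
t=27: [28, 38, 30, 41]
t=28: [33, 33, 21, 22]
t=29: [30, 30, 12, 13]
t=30: [31, 32, 36, 36]
t=31: [37, 38, 44, 45]
t=32: [41, 43, 21, 23]
t=33: [3, 6, 4, 7]
t=34: [13, 17, 14, 19]
t=35: [43, 50, 46, 52]
t=36: [15, 25, 19, 29]
t=37: [41, 25, 47, 31]
t=38: [9, 16, 18, 25]
t=39: [40, 35, 38, 33]
t=40: [54, 47, 51, 44]
t=41: [33, 23, 29, 18]
t=42: [28, 28, 37, 36]
t=43: [30, 30, 43, 42]
t=44: [24, 23, 12, 12]
t=45: [17, 16, 30, 30]
t=46: [45, 45, 35, 34]
t=47: [21, 21, 36, 35]
t=48: [14, 13, 36, 35]
t=49: [43, 42, 46, 44]
t=50: [9, 7, 13, 11]
t=51: [29, 26, 35, 32]
t=52: [29, 24, 38, 33]
t=53: [30, 22, 43, 36]
t=54: [18, 22, 23, 27]
t=55: [31, 22, 23, 14]
t=56: [20, 22, 23, 25]
t=57: [3, 6, 8, 11]
t=58: [16, 20, 23, 28]
t=59: [26, 18, 22, 14]
t=60: [24, 42, 18, 36]
t=61: [21, 17, 42, 39]
t=62: [15, 41, 17, 42]
t=63: [36, 13, 38, 16]
t=64: [47, 44, 51, 48]
t=65: [20, 16, 26, 22]
t=66: [16, 26, 10, 19]
t=67: [36, 35, 42, 41]
t=68: [36, 35, 15, 13]
t=69: [46, 44, 45, 42]
t=70: [14, 11, 12, 8]
t=71: [39, 34, 35, 30]
t=72: [50, 42, 44, 36]
t=73: [18, 21, 24, 28]
t=74: [31, 21, 25, 15]
t=75: [21, 21, 27, 27]
t=76: [7, 7, 16, 16]
t=77: [28, 28, 42, 42]
t=78: [19, 19, 9, 9]
t=79: [50, 50, 35, 35]
t=80: [33, 33, 41, 41]
t=81: [29, 29, 11, 11]
t=82: [28, 28, 32, 32]
t=83: [27, 27, 33, 33]
t=84: [25, 25, 34, 34]
t=85: [21, 21, 35, 35]
t=86: [13, 13, 34, 34]
t=87: [40, 40, 41, 41]
t=88: [45, 45, 16, 16]
t=89: [22, 22, 40, 40]
t=90: [19, 19, 46, 46]
t=91: [47, 47, 27, 27]
t=92: [20, 20, 20, 20]
t=93: [0, 0, 0, 0]
t=94: [1, 1, 1, 1]
t=95: [4, 4, 4, 4]
t=96: [13, 13, 13, 13]
t=97: [40, 40, 40, 40]
t=98: [60, 60, 60, 60]
t=99: [59, 59, 59, 59]
t=100: [56, 56, 56, 56]
t=101: [47, 47, 47, 47]
t=102: [20, 20, 20, 20]

Answer: 10
Key observation: The state at step 92, [20, 20, 20, 20], reappears at step 102 — and no state repeats earlier — so the cycle the system enters has period 10.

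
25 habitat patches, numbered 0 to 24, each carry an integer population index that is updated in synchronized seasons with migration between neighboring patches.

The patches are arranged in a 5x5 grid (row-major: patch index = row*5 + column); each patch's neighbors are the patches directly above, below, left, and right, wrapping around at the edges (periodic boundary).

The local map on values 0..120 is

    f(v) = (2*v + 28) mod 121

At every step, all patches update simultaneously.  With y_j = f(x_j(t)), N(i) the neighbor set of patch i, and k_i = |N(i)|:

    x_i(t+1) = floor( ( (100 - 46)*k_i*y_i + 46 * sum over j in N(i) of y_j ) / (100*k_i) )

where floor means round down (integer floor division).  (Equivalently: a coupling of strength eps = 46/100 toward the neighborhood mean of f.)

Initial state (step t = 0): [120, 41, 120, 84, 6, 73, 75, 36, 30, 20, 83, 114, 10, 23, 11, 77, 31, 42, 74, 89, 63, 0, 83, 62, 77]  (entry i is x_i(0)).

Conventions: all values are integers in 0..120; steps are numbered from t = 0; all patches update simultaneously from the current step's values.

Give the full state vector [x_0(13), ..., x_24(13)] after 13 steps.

Simulating step by step:
t=0: [120, 41, 120, 84, 6, 73, 75, 36, 30, 20, 83, 114, 10, 23, 11, 77, 31, 42, 74, 89, 63, 0, 83, 62, 77]
t=1: [41, 75, 55, 61, 48, 54, 62, 79, 83, 63, 59, 38, 60, 67, 61, 65, 73, 91, 64, 72, 38, 50, 62, 47, 54]
t=2: [79, 49, 30, 26, 23, 30, 44, 52, 58, 31, 34, 71, 48, 41, 32, 46, 55, 64, 39, 40, 75, 31, 29, 13, 26]
t=3: [60, 43, 68, 70, 76, 89, 80, 32, 45, 80, 91, 53, 25, 85, 96, 96, 42, 43, 92, 104, 71, 67, 77, 69, 76]
t=4: [49, 82, 59, 55, 54, 74, 71, 84, 96, 77, 82, 46, 76, 85, 93, 95, 91, 100, 89, 102, 52, 60, 60, 53, 62]
t=5: [20, 50, 35, 26, 21, 51, 63, 67, 79, 63, 80, 95, 75, 80, 87, 84, 88, 87, 81, 95, 24, 37, 34, 25, 33]
t=6: [55, 38, 78, 78, 69, 27, 35, 51, 60, 43, 66, 79, 63, 67, 74, 77, 85, 78, 74, 89, 80, 85, 93, 81, 87]
t=7: [43, 85, 64, 57, 55, 75, 82, 30, 40, 85, 51, 63, 38, 41, 61, 63, 72, 63, 59, 74, 63, 80, 81, 70, 74]
t=8: [82, 74, 48, 35, 39, 61, 67, 84, 92, 65, 22, 44, 86, 89, 44, 34, 46, 46, 41, 46, 48, 62, 58, 44, 47]
t=9: [60, 46, 30, 89, 81, 41, 53, 65, 83, 59, 79, 98, 88, 91, 98, 88, 106, 102, 110, 101, 24, 39, 43, 89, 40]
t=10: [57, 91, 88, 82, 65, 74, 49, 49, 66, 54, 80, 87, 83, 78, 88, 87, 110, 96, 48, 93, 78, 106, 106, 81, 97]
t=11: [39, 74, 77, 64, 43, 42, 29, 25, 38, 32, 70, 61, 67, 56, 72, 70, 46, 76, 38, 81, 71, 96, 106, 71, 84]
t=12: [95, 70, 65, 56, 96, 98, 77, 75, 81, 93, 52, 49, 43, 44, 53, 58, 91, 76, 78, 69, 64, 92, 95, 64, 72]
t=13: [85, 58, 45, 37, 83, 85, 57, 63, 70, 82, 22, 34, 88, 92, 37, 33, 68, 73, 63, 41, 49, 79, 77, 45, 52]

Answer: [85, 58, 45, 37, 83, 85, 57, 63, 70, 82, 22, 34, 88, 92, 37, 33, 68, 73, 63, 41, 49, 79, 77, 45, 52]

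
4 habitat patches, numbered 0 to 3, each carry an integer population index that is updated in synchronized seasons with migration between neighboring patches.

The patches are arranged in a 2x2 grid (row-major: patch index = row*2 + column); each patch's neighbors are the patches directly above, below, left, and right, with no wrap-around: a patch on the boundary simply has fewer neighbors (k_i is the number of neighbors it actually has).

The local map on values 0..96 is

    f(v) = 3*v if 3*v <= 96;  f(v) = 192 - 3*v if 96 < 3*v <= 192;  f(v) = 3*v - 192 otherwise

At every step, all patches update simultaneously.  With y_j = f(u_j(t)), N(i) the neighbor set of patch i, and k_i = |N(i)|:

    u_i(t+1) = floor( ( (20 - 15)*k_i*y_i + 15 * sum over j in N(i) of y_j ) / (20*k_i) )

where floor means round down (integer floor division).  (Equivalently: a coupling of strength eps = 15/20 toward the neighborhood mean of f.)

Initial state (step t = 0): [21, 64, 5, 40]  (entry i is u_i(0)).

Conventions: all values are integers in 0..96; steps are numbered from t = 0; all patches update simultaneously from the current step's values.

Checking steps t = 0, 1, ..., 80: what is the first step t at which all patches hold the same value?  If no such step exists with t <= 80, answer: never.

Answer: 6
Key observation: Synchronization is absorbing here: once all patches are equal they stay equal, and step 6 is the first all-equal step.

Derivation:
t=0: [21, 64, 5, 40]  (not all equal)
t=1: [21, 50, 54, 23]  (not all equal)
t=2: [42, 60, 57, 44]  (not all equal)
t=3: [28, 50, 52, 27]  (not all equal)
t=4: [50, 72, 70, 49]  (not all equal)
t=5: [26, 38, 37, 27]  (not all equal)
t=6: [79, 79, 79, 79]  (all equal)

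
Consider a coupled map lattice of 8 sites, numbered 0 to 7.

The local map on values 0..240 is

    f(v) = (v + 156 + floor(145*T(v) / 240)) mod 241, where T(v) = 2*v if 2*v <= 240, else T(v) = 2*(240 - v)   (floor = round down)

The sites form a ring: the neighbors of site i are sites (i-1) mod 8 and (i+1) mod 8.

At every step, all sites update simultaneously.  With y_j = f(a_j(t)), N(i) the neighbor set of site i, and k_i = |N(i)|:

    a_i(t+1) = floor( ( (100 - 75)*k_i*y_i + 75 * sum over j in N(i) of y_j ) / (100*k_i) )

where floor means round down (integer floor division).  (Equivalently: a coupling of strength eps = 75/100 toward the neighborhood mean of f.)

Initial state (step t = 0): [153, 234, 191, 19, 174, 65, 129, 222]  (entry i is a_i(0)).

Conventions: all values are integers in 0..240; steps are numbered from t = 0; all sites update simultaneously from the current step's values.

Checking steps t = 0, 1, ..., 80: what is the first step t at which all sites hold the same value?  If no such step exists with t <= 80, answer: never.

Simulating step by step:
t=0: [153, 234, 191, 19, 174, 65, 129, 222]  (not all equal)
t=1: [161, 165, 173, 174, 137, 144, 125, 171]  (not all equal)
t=2: [169, 169, 168, 171, 172, 176, 173, 173]  (not all equal)
t=3: [168, 169, 169, 169, 168, 168, 168, 168]  (not all equal)
t=4: [169, 169, 169, 169, 169, 170, 170, 170]  (not all equal)
t=5: [169, 169, 169, 169, 169, 169, 169, 169]  (all equal)

Answer: 5
Key observation: Synchronization is absorbing here: once all sites are equal they stay equal, and step 5 is the first all-equal step.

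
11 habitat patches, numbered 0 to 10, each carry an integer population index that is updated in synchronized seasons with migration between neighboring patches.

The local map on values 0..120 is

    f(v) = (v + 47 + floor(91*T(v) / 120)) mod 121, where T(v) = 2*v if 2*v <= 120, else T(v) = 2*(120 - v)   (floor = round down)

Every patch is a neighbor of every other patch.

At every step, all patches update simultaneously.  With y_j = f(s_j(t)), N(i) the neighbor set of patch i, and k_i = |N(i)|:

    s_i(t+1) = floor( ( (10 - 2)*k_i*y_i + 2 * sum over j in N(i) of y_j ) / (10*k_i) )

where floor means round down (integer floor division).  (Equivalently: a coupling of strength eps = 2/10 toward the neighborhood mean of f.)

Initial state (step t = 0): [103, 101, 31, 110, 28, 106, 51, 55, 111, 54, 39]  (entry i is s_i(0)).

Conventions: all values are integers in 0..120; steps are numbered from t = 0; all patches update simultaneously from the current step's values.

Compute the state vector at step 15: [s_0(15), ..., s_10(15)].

Answer: [71, 71, 71, 71, 71, 71, 71, 71, 71, 71, 71]

Derivation:
t=0: [103, 101, 31, 110, 28, 106, 51, 55, 111, 54, 39]
t=1: [53, 54, 14, 51, 103, 53, 53, 61, 50, 59, 30]
t=2: [58, 60, 76, 54, 54, 58, 58, 71, 52, 70, 13]
t=3: [70, 75, 68, 62, 62, 70, 70, 70, 58, 70, 76]
t=4: [71, 69, 71, 74, 74, 71, 71, 71, 71, 71, 68]
t=5: [70, 71, 70, 69, 69, 70, 70, 70, 70, 70, 71]
t=6: [71, 71, 71, 71, 71, 71, 71, 71, 71, 71, 71]
t=7: [71, 71, 71, 71, 71, 71, 71, 71, 71, 71, 71]
t=8: [71, 71, 71, 71, 71, 71, 71, 71, 71, 71, 71]
t=9: [71, 71, 71, 71, 71, 71, 71, 71, 71, 71, 71]
t=10: [71, 71, 71, 71, 71, 71, 71, 71, 71, 71, 71]
t=11: [71, 71, 71, 71, 71, 71, 71, 71, 71, 71, 71]
t=12: [71, 71, 71, 71, 71, 71, 71, 71, 71, 71, 71]
t=13: [71, 71, 71, 71, 71, 71, 71, 71, 71, 71, 71]
t=14: [71, 71, 71, 71, 71, 71, 71, 71, 71, 71, 71]
t=15: [71, 71, 71, 71, 71, 71, 71, 71, 71, 71, 71]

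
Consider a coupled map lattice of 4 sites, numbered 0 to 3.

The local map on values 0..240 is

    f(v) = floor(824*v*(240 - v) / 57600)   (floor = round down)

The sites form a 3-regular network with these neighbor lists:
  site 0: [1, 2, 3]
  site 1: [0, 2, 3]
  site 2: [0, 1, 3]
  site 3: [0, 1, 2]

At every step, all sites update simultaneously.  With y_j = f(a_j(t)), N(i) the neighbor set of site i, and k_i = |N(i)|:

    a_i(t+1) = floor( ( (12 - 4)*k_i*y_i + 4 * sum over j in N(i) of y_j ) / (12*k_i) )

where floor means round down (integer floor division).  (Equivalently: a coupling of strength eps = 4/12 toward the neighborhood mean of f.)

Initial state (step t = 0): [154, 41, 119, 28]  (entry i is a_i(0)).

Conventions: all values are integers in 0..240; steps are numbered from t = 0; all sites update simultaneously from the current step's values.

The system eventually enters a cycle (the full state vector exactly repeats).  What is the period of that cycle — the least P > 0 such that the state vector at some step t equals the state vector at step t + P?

Answer: 4
Key observation: The state at step 8, [202, 202, 202, 202], reappears at step 12 — and no state repeats earlier — so the cycle the system enters has period 4.

Derivation:
t=0: [154, 41, 119, 28]
t=1: [171, 130, 179, 112]
t=2: [174, 194, 168, 195]
t=3: [156, 136, 161, 134]
t=4: [189, 198, 186, 198]
t=5: [133, 122, 136, 122]
t=6: [203, 204, 202, 204]
t=7: [106, 105, 107, 105]
t=8: [202, 202, 202, 202]
t=9: [109, 109, 109, 109]
t=10: [204, 204, 204, 204]
t=11: [105, 105, 105, 105]
t=12: [202, 202, 202, 202]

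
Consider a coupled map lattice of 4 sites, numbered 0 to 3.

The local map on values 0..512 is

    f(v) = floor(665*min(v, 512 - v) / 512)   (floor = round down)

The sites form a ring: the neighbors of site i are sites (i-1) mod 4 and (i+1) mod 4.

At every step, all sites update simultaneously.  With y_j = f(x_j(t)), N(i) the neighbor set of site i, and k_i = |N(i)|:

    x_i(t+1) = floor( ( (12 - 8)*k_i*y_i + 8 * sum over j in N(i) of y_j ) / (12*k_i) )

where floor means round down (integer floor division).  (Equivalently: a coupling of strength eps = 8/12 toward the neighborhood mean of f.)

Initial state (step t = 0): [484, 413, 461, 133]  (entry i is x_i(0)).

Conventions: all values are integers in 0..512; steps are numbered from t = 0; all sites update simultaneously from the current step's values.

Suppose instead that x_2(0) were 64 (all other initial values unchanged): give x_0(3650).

Simulating step by step:
t=0: [484, 413, 64, 133]
t=1: [112, 82, 127, 97]
t=2: [125, 138, 131, 144]
t=3: [176, 170, 178, 173]
t=4: [224, 226, 225, 227]
t=5: [292, 291, 293, 292]
t=6: [285, 285, 285, 284]
t=7: [294, 294, 294, 294]
t=8: [283, 283, 283, 283]
t=9: [297, 297, 297, 297]
t=10: [279, 279, 279, 279]
t=11: [302, 302, 302, 302]
t=12: [272, 272, 272, 272]
t=13: [311, 311, 311, 311]
t=14: [261, 261, 261, 261]
t=15: [326, 326, 326, 326]
t=16: [241, 241, 241, 241]
t=17: [313, 313, 313, 313]
t=18: [258, 258, 258, 258]
t=19: [329, 329, 329, 329]
t=20: [237, 237, 237, 237]
t=21: [307, 307, 307, 307]
t=22: [266, 266, 266, 266]
t=23: [319, 319, 319, 319]
t=24: [250, 250, 250, 250]
t=25: [324, 324, 324, 324]
t=26: [244, 244, 244, 244]
t=27: [316, 316, 316, 316]
t=28: [254, 254, 254, 254]
t=29: [329, 329, 329, 329]

Answer: x_0(3650) = 237
Key observation: The state at step 19, [329, 329, 329, 329], reappears at step 29: the system is in a cycle of period 10 from step 19 on.  Therefore the state at step 3650 equals the state at step 19 + ((3650 - 19) mod 10) = 20, which is [237, 237, 237, 237].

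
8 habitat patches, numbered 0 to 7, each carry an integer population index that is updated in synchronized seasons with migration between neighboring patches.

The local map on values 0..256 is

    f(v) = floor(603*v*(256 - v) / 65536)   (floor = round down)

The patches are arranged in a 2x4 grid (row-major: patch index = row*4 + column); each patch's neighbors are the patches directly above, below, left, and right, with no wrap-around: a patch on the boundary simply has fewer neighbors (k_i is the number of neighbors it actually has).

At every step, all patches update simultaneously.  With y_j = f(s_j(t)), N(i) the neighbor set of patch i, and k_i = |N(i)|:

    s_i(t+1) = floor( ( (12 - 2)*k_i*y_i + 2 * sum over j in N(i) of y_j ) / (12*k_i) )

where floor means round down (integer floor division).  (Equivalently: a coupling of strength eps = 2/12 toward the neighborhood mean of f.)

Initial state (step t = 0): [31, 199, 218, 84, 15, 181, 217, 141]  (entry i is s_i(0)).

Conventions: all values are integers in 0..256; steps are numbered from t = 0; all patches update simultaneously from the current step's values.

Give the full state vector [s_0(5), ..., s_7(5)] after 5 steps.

Answer: [147, 147, 147, 147, 147, 147, 147, 147]

Derivation:
t=0: [31, 199, 218, 84, 15, 181, 217, 141]
t=1: [64, 101, 80, 128, 43, 115, 83, 141]
t=2: [113, 141, 131, 148, 91, 144, 133, 147]
t=3: [147, 148, 149, 147, 139, 147, 149, 147]
t=4: [147, 146, 146, 146, 148, 147, 146, 146]
t=5: [147, 147, 147, 147, 147, 147, 147, 147]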